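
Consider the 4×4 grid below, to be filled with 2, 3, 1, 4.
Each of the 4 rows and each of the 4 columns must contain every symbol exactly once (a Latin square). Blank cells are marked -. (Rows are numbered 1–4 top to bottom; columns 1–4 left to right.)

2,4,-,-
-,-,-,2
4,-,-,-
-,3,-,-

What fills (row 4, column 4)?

4

Row 2, column 2: row 2 has {2} and column 2 has {3, 4}, leaving only 1.
Row 2, column 1: row 2 has {2, 1} and column 1 has {2, 4}, leaving only 3.
Row 2, column 3: row 2 has {2, 3, 1} and column 3 has {}, leaving only 4.
Row 3, column 2: row 3 has {4} and column 2 has {3, 1, 4}, leaving only 2.
Row 4, column 1: row 4 has {3} and column 1 has {2, 3, 4}, leaving only 1.
Row 4 already has {3, 1} and column 4 already has {2}, so row 4, column 4 must be 4.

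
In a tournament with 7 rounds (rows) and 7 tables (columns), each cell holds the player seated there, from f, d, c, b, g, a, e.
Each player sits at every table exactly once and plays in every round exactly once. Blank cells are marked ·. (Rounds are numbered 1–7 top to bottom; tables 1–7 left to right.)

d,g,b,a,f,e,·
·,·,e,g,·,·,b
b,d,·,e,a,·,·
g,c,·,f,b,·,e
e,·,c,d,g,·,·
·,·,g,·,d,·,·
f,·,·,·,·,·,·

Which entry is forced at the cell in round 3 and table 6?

Round 1, table 7: round 1 has {f, d, b, g, a, e} and table 7 has {b, e}, leaving only c.
Round 2, table 5: round 2 has {b, g, e} and table 5 has {f, d, b, g, a}, leaving only c.
Round 2, table 1: round 2 has {c, b, g, e} and table 1 has {f, d, b, g, e}, leaving only a.
Round 2, table 2: round 2 has {c, b, g, a, e} and table 2 has {d, c, g}, leaving only f.
Round 2, table 6: round 2 has {f, c, b, g, a, e} and table 6 has {e}, leaving only d.
Round 3, table 3: round 3 has {d, b, a, e} and table 3 has {c, b, g, e}, leaving only f.
Round 3, table 7: round 3 has {f, d, b, a, e} and table 7 has {c, b, e}, leaving only g.
Round 3 already has {f, d, b, g, a, e} and table 6 already has {d, e}, so round 3, table 6 must be c.

c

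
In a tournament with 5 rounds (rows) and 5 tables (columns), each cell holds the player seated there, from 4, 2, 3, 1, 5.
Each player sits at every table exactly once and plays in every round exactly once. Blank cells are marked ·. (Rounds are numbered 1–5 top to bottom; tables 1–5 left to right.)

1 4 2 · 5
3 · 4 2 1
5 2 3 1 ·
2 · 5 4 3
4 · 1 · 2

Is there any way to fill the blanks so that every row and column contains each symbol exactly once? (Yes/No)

Yes

No round or table among the givens repeats a symbol, and propagating forced cells runs into no contradiction.
One valid completion exists (for instance, 1 4 2 3 5 / 3 5 4 2 1 / 5 2 3 1 4 / 2 1 5 4 3 / 4 3 1 5 2).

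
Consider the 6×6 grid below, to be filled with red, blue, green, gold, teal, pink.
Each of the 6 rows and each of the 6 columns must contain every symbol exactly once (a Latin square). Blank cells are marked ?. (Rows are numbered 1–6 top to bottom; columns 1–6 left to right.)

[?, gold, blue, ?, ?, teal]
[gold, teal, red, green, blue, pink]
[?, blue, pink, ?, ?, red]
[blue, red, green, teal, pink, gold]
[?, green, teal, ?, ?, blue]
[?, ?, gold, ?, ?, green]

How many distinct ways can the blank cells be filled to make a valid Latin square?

3

Row 1, column 1: eliminating its row and column leaves {red, green, pink}.
Row 1, column 4: eliminating its row and column leaves {red, pink}.
Row 1, column 5: eliminating its row and column leaves {red, green}.
Row 3, column 1: eliminating its row and column leaves {green, teal}.
Row 3, column 4: eliminating its row and column leaves {gold}.
Row 3, column 5: eliminating its row and column leaves {green, gold, teal}.
Row 5, column 1: eliminating its row and column leaves {red, pink}.
Row 5, column 4: eliminating its row and column leaves {red, gold, pink}.
Row 5, column 5: eliminating its row and column leaves {red, gold}.
Row 6, column 1: eliminating its row and column leaves {red, teal, pink}.
Row 6, column 2: eliminating its row and column leaves {pink}.
Row 6, column 4: eliminating its row and column leaves {red, blue, pink}.
Row 6, column 5: eliminating its row and column leaves {red, teal}.
Enumerating the assignments across these blanks that avoid any row or column repeat gives 3 completions.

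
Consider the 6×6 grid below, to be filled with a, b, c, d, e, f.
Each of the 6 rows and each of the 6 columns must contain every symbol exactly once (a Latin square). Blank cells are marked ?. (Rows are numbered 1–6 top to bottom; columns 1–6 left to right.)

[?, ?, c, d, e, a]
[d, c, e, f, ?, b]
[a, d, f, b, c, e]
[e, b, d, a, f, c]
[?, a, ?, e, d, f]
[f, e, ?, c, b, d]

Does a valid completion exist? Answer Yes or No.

No row or column among the givens repeats a symbol, and propagating forced cells runs into no contradiction.
One valid completion exists (for instance, b f c d e a / d c e f a b / a d f b c e / e b d a f c / c a b e d f / f e a c b d).

Yes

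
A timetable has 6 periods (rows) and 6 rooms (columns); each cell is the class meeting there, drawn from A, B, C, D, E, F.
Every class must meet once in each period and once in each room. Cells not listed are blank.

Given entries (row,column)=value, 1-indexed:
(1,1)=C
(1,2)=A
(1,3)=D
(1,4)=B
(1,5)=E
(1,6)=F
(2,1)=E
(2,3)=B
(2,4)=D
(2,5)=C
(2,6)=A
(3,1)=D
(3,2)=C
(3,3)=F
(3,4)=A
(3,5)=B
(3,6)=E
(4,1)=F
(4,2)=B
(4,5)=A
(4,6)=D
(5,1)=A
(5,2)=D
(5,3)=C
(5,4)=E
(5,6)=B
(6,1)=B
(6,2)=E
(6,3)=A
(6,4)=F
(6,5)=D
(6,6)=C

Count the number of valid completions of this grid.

Period 2, room 2: eliminating its period and room leaves {F}.
Period 4, room 3: eliminating its period and room leaves {E}.
Period 4, room 4: eliminating its period and room leaves {C}.
Period 5, room 5: eliminating its period and room leaves {F}.
Only one assignment across all blanks avoids any period or room repeat, giving 1 completion.

1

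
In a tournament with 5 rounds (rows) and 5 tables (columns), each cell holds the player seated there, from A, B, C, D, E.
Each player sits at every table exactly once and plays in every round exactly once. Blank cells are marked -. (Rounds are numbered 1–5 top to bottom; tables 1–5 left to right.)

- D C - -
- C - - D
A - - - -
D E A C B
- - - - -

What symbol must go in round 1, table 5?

A

Round 3, table 2: round 3 has {A} and table 2 has {C, D, E}, leaving only B.
Round 5, table 2: round 5 has {} and table 2 has {B, C, D, E}, leaving only A.
Round 1, table 5 is narrowed to {A, E}.
If it were E, then round 2, table 4 would be left with no valid symbol.
So round 1, table 5 must be A.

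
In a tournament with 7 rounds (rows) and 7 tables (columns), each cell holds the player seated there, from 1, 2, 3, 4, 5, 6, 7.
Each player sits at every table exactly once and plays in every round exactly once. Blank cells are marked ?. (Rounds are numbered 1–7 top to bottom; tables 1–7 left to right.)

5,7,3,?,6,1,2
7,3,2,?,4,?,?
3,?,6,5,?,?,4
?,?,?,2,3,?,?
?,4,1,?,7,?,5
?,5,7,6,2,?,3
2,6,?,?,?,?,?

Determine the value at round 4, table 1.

4

Round 1, table 4: round 1 has {1, 2, 3, 5, 6, 7} and table 4 has {2, 5, 6}, leaving only 4.
Round 2, table 4: round 2 has {2, 3, 4, 7} and table 4 has {2, 4, 5, 6}, leaving only 1.
Round 2, table 7: round 2 has {1, 2, 3, 4, 7} and table 7 has {2, 3, 4, 5}, leaving only 6.
Round 2, table 6: round 2 has {1, 2, 3, 4, 6, 7} and table 6 has {1}, leaving only 5.
Round 3, table 5: round 3 has {3, 4, 5, 6} and table 5 has {2, 3, 4, 6, 7}, leaving only 1.
Round 3, table 2: round 3 has {1, 3, 4, 5, 6} and table 2 has {3, 4, 5, 6, 7}, leaving only 2.
Round 3, table 6: round 3 has {1, 2, 3, 4, 5, 6} and table 6 has {1, 5}, leaving only 7.
Round 4, table 2: round 4 has {2, 3} and table 2 has {2, 3, 4, 5, 6, 7}, leaving only 1.
Round 4, table 7: round 4 has {1, 2, 3} and table 7 has {2, 3, 4, 5, 6}, leaving only 7.
Round 5, table 1: round 5 has {1, 4, 5, 7} and table 1 has {2, 3, 5, 7}, leaving only 6.
Round 4 already has {1, 2, 3, 7} and table 1 already has {2, 3, 5, 6, 7}, so round 4, table 1 must be 4.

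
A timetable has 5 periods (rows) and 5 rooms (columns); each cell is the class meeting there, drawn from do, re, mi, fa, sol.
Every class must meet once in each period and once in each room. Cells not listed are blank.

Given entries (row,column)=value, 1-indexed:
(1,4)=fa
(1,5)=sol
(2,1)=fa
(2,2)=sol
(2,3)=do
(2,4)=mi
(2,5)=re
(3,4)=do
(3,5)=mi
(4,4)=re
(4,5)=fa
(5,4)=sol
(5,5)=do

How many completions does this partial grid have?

6

Period 1, room 1: eliminating its period and room leaves {do, re, mi}.
Period 1, room 2: eliminating its period and room leaves {do, re, mi}.
Period 1, room 3: eliminating its period and room leaves {re, mi}.
Period 3, room 1: eliminating its period and room leaves {re, sol}.
Period 3, room 2: eliminating its period and room leaves {re, fa}.
Period 3, room 3: eliminating its period and room leaves {re, fa, sol}.
Period 4, room 1: eliminating its period and room leaves {do, mi, sol}.
Period 4, room 2: eliminating its period and room leaves {do, mi}.
Period 4, room 3: eliminating its period and room leaves {mi, sol}.
Period 5, room 1: eliminating its period and room leaves {re, mi}.
Period 5, room 2: eliminating its period and room leaves {re, mi, fa}.
Period 5, room 3: eliminating its period and room leaves {re, mi, fa}.
Enumerating the assignments across these blanks that avoid any period or room repeat gives 6 completions.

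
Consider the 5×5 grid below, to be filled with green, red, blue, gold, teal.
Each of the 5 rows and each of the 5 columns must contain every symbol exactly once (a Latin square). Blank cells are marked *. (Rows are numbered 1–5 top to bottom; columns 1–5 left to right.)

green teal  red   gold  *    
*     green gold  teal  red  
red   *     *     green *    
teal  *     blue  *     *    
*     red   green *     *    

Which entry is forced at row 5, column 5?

Row 1, column 5: row 1 has {green, red, gold, teal} and column 5 has {red}, leaving only blue.
Row 2, column 1: row 2 has {green, red, gold, teal} and column 1 has {green, red, teal}, leaving only blue.
Row 3, column 3: row 3 has {green, red} and column 3 has {green, red, blue, gold}, leaving only teal.
Row 3, column 5: row 3 has {green, red, teal} and column 5 has {red, blue}, leaving only gold.
Row 5 already has {green, red} and column 5 already has {red, blue, gold}, so row 5, column 5 must be teal.

teal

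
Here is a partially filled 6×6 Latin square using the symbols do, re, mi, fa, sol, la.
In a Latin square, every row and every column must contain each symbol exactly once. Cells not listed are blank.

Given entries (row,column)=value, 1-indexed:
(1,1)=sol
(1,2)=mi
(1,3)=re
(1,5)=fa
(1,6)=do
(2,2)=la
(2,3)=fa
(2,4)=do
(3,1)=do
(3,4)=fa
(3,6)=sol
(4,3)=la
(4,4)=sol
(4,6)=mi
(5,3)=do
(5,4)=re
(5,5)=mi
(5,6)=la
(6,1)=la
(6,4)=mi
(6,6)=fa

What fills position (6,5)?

Row 1, column 4: row 1 has {do, re, mi, fa, sol} and column 4 has {do, re, mi, fa, sol}, leaving only la.
Row 2, column 6: row 2 has {do, fa, la} and column 6 has {do, mi, fa, sol, la}, leaving only re.
Row 2, column 1: row 2 has {do, re, fa, la} and column 1 has {do, sol, la}, leaving only mi.
Row 2, column 5: row 2 has {do, re, mi, fa, la} and column 5 has {mi, fa}, leaving only sol.
Row 3, column 2: row 3 has {do, fa, sol} and column 2 has {mi, la}, leaving only re.
Row 3, column 3: row 3 has {do, re, fa, sol} and column 3 has {do, re, fa, la}, leaving only mi.
Row 3, column 5: row 3 has {do, re, mi, fa, sol} and column 5 has {mi, fa, sol}, leaving only la.
Row 5, column 1: row 5 has {do, re, mi, la} and column 1 has {do, mi, sol, la}, leaving only fa.
Row 4, column 1: row 4 has {mi, sol, la} and column 1 has {do, mi, fa, sol, la}, leaving only re.
Row 4, column 5: row 4 has {re, mi, sol, la} and column 5 has {mi, fa, sol, la}, leaving only do.
Row 6 already has {mi, fa, la} and column 5 already has {do, mi, fa, sol, la}, so row 6, column 5 must be re.

re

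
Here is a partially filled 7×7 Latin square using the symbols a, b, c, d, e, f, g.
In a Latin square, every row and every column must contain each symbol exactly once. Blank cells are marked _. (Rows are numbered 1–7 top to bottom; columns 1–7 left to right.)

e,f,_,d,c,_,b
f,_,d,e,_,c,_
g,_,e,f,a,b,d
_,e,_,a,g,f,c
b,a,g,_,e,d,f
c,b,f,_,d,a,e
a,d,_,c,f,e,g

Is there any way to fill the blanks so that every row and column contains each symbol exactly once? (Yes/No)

No

Row 5, column 4: row 5 together with column 4 already contain {a, b, c, d, e, f, g} — every symbol — so nothing can go there. The grid has no valid completion.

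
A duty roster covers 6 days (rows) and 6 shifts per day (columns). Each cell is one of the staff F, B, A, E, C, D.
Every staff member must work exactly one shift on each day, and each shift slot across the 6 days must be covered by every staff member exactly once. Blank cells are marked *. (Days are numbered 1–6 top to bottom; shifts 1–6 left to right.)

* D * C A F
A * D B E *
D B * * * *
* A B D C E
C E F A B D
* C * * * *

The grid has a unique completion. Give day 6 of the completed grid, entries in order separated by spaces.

E C A F D B

Day 1, shift 3: day 1 has {F, A, C, D} and shift 3 has {F, B, D}, leaving only E.
Day 6, shift 3: day 6 has {C} and shift 3 has {F, B, E, D}, leaving only A.
Day 6, shift 6: day 6 has {A, C} and shift 6 has {F, E, D}, leaving only B.
Day 1, shift 1: day 1 has {F, A, E, C, D} and shift 1 has {A, C, D}, leaving only B.
Day 2, shift 2: day 2 has {B, A, E, D} and shift 2 has {B, A, E, C, D}, leaving only F.
Day 2, shift 6: day 2 has {F, B, A, E, D} and shift 6 has {F, B, E, D}, leaving only C.
Day 3, shift 3: day 3 has {B, D} and shift 3 has {F, B, A, E, D}, leaving only C.
Day 3, shift 5: day 3 has {B, C, D} and shift 5 has {B, A, E, C}, leaving only F.
Day 6, shift 5: day 6 has {B, A, C} and shift 5 has {F, B, A, E, C}, leaving only D.
Day 3, shift 4: day 3 has {F, B, C, D} and shift 4 has {B, A, C, D}, leaving only E.
Day 6, shift 4: day 6 has {B, A, C, D} and shift 4 has {B, A, E, C, D}, leaving only F.
Day 6, shift 1: day 6 has {F, B, A, C, D} and shift 1 has {B, A, C, D}, leaving only E.
So day 6 reads: E C A F D B.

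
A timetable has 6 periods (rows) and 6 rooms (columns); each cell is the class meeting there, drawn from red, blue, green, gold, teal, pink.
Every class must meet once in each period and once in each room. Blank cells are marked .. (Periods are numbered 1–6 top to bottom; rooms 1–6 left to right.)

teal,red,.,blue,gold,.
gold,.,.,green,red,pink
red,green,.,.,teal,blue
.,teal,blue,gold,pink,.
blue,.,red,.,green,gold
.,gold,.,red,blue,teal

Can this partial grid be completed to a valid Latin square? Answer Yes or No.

No period or room among the givens repeats a symbol, and propagating forced cells runs into no contradiction.
One valid completion exists (for instance, teal red pink blue gold green / gold blue teal green red pink / red green gold pink teal blue / green teal blue gold pink red / blue pink red teal green gold / pink gold green red blue teal).

Yes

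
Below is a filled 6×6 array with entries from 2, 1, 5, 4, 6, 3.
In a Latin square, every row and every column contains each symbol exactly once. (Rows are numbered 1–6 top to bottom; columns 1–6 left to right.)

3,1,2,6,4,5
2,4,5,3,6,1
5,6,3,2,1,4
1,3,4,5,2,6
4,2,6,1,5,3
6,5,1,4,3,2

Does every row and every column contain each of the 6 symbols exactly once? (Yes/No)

Each row is a permutation of the 6 symbols, and so is each column.

Yes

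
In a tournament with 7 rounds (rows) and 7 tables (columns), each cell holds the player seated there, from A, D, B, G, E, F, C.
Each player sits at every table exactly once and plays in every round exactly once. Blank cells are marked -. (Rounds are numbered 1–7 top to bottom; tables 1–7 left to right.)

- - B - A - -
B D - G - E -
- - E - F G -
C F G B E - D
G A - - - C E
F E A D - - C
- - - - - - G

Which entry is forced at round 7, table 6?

F

Round 1, table 7: round 1 has {A, B} and table 7 has {D, G, E, C}, leaving only F.
Round 1, table 6: round 1 has {A, B, F} and table 6 has {G, E, C}, leaving only D.
Round 1, table 1: round 1 has {A, D, B, F} and table 1 has {B, G, F, C}, leaving only E.
Round 1, table 4: round 1 has {A, D, B, E, F} and table 4 has {D, B, G}, leaving only C.
Round 1, table 2: round 1 has {A, D, B, E, F, C} and table 2 has {A, D, E, F}, leaving only G.
Round 2, table 5: round 2 has {D, B, G, E} and table 5 has {A, E, F}, leaving only C.
Round 2, table 3: round 2 has {D, B, G, E, C} and table 3 has {A, B, G, E}, leaving only F.
Round 2, table 7: round 2 has {D, B, G, E, F, C} and table 7 has {D, G, E, F, C}, leaving only A.
Round 3, table 4: round 3 has {G, E, F} and table 4 has {D, B, G, C}, leaving only A.
Round 3, table 1: round 3 has {A, G, E, F} and table 1 has {B, G, E, F, C}, leaving only D.
Round 3, table 7: round 3 has {A, D, G, E, F} and table 7 has {A, D, G, E, F, C}, leaving only B.
Round 3, table 2: round 3 has {A, D, B, G, E, F} and table 2 has {A, D, G, E, F}, leaving only C.
Round 4, table 6: round 4 has {D, B, G, E, F, C} and table 6 has {D, G, E, C}, leaving only A.
Round 5, table 3: round 5 has {A, G, E, C} and table 3 has {A, B, G, E, F}, leaving only D.
Round 5, table 4: round 5 has {A, D, G, E, C} and table 4 has {A, D, B, G, C}, leaving only F.
Round 5, table 5: round 5 has {A, D, G, E, F, C} and table 5 has {A, E, F, C}, leaving only B.
Round 6, table 5: round 6 has {A, D, E, F, C} and table 5 has {A, B, E, F, C}, leaving only G.
Round 6, table 6: round 6 has {A, D, G, E, F, C} and table 6 has {A, D, G, E, C}, leaving only B.
Round 7 already has {G} and table 6 already has {A, D, B, G, E, C}, so round 7, table 6 must be F.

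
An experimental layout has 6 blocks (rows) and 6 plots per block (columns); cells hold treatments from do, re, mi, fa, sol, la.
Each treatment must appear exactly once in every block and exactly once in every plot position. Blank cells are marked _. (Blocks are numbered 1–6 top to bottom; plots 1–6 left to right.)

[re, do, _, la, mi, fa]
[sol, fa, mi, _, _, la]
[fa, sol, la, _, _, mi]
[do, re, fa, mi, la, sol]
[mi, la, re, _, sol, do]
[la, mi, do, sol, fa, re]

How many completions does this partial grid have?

2

Block 1, plot 3: eliminating its block and plot leaves {sol}.
Block 2, plot 4: eliminating its block and plot leaves {do, re}.
Block 2, plot 5: eliminating its block and plot leaves {do, re}.
Block 3, plot 4: eliminating its block and plot leaves {do, re}.
Block 3, plot 5: eliminating its block and plot leaves {do, re}.
Block 5, plot 4: eliminating its block and plot leaves {fa}.
Enumerating the assignments across these blanks that avoid any block or plot repeat gives 2 completions.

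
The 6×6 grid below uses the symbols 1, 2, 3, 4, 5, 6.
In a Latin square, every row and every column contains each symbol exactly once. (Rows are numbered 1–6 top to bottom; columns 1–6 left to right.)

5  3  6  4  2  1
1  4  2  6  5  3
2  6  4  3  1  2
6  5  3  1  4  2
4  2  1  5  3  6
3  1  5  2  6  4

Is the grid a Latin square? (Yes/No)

Row 3 contains 2 twice (at columns 1 and 6), so it is not a permutation.

No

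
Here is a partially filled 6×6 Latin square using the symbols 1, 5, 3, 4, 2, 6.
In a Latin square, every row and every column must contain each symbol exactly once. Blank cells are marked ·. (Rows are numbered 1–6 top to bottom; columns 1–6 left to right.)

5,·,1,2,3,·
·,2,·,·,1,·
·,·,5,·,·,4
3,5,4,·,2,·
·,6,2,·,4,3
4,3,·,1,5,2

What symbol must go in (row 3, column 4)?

Row 1, column 2: row 1 has {1, 5, 3, 2} and column 2 has {5, 3, 2, 6}, leaving only 4.
Row 1, column 6: row 1 has {1, 5, 3, 4, 2} and column 6 has {3, 4, 2}, leaving only 6.
Row 2, column 1: row 2 has {1, 2} and column 1 has {5, 3, 4}, leaving only 6.
Row 2, column 3: row 2 has {1, 2, 6} and column 3 has {1, 5, 4, 2}, leaving only 3.
Row 2, column 6: row 2 has {1, 3, 2, 6} and column 6 has {3, 4, 2, 6}, leaving only 5.
Row 2, column 4: row 2 has {1, 5, 3, 2, 6} and column 4 has {1, 2}, leaving only 4.
Row 3, column 2: row 3 has {5, 4} and column 2 has {5, 3, 4, 2, 6}, leaving only 1.
Row 3, column 1: row 3 has {1, 5, 4} and column 1 has {5, 3, 4, 6}, leaving only 2.
Row 3, column 5: row 3 has {1, 5, 4, 2} and column 5 has {1, 5, 3, 4, 2}, leaving only 6.
Row 3 already has {1, 5, 4, 2, 6} and column 4 already has {1, 4, 2}, so row 3, column 4 must be 3.

3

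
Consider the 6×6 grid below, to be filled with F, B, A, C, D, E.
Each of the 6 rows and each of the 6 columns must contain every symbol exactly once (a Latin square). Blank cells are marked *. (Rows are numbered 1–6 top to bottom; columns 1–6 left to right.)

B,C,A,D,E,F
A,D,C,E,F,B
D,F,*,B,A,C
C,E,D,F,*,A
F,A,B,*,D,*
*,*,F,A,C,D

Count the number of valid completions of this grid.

1

Row 3, column 3: eliminating its row and column leaves {E}.
Row 4, column 5: eliminating its row and column leaves {B}.
Row 5, column 4: eliminating its row and column leaves {C}.
Row 5, column 6: eliminating its row and column leaves {E}.
Row 6, column 1: eliminating its row and column leaves {E}.
Row 6, column 2: eliminating its row and column leaves {B}.
Only one assignment across all blanks avoids any row or column repeat, giving 1 completion.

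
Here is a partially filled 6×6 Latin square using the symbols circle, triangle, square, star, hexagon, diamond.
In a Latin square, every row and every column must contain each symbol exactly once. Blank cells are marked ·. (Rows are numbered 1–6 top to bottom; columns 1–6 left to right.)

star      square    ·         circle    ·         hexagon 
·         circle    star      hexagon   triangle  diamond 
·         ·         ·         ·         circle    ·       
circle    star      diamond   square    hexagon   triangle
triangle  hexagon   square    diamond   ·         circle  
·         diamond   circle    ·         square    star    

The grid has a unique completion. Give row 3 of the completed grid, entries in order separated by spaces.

diamond triangle hexagon star circle square

Row 3, column 2: row 3 has {circle} and column 2 has {circle, square, star, hexagon, diamond}, leaving only triangle.
Row 3, column 3: row 3 has {circle, triangle} and column 3 has {circle, square, star, diamond}, leaving only hexagon.
Row 3, column 4: row 3 has {circle, triangle, hexagon} and column 4 has {circle, square, hexagon, diamond}, leaving only star.
Row 3, column 6: row 3 has {circle, triangle, star, hexagon} and column 6 has {circle, triangle, star, hexagon, diamond}, leaving only square.
Row 3, column 1: row 3 has {circle, triangle, square, star, hexagon} and column 1 has {circle, triangle, star}, leaving only diamond.
So row 3 reads: diamond triangle hexagon star circle square.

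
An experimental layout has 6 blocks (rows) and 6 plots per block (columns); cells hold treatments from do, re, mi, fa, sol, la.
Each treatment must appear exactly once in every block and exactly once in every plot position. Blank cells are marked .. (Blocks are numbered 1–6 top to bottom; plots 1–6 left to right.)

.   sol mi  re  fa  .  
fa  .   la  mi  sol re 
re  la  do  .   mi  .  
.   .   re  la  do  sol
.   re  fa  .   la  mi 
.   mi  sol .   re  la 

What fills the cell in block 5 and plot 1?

Block 1, plot 6: block 1 has {re, mi, fa, sol} and plot 6 has {re, mi, sol, la}, leaving only do.
Block 1, plot 1: block 1 has {do, re, mi, fa, sol} and plot 1 has {re, fa}, leaving only la.
Block 2, plot 2: block 2 has {re, mi, fa, sol, la} and plot 2 has {re, mi, sol, la}, leaving only do.
Block 3, plot 6: block 3 has {do, re, mi, la} and plot 6 has {do, re, mi, sol, la}, leaving only fa.
Block 3, plot 4: block 3 has {do, re, mi, fa, la} and plot 4 has {re, mi, la}, leaving only sol.
Block 4, plot 1: block 4 has {do, re, sol, la} and plot 1 has {re, fa, la}, leaving only mi.
Block 4, plot 2: block 4 has {do, re, mi, sol, la} and plot 2 has {do, re, mi, sol, la}, leaving only fa.
Block 5, plot 4: block 5 has {re, mi, fa, la} and plot 4 has {re, mi, sol, la}, leaving only do.
Block 5 already has {do, re, mi, fa, la} and plot 1 already has {re, mi, fa, la}, so block 5, plot 1 must be sol.

sol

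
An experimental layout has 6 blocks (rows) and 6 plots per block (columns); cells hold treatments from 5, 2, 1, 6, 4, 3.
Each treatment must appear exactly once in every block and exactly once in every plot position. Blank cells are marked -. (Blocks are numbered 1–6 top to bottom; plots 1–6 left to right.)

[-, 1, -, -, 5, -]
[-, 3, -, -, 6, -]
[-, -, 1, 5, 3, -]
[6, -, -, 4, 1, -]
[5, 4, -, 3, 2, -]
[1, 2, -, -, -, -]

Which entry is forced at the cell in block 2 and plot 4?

1

Block 3, plot 2: block 3 has {5, 1, 3} and plot 2 has {2, 1, 4, 3}, leaving only 6.
Block 4, plot 2: block 4 has {1, 6, 4} and plot 2 has {2, 1, 6, 4, 3}, leaving only 5.
Block 5, plot 3: block 5 has {5, 2, 4, 3} and plot 3 has {1}, leaving only 6.
Block 5, plot 6: block 5 has {5, 2, 6, 4, 3} and plot 6 has {}, leaving only 1.
Block 6, plot 4: block 6 has {2, 1} and plot 4 has {5, 4, 3}, leaving only 6.
Block 1, plot 4: block 1 has {5, 1} and plot 4 has {5, 6, 4, 3}, leaving only 2.
Block 2 already has {6, 3} and plot 4 already has {5, 2, 6, 4, 3}, so block 2, plot 4 must be 1.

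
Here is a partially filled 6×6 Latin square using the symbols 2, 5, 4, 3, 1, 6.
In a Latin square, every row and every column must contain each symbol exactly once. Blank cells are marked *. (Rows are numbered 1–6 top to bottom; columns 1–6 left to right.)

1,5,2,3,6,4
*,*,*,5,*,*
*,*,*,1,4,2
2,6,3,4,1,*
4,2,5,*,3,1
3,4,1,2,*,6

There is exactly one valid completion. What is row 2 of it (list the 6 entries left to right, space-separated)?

Row 2, column 1: row 2 has {5} and column 1 has {2, 4, 3, 1}, leaving only 6.
Row 2, column 3: row 2 has {5, 6} and column 3 has {2, 5, 3, 1}, leaving only 4.
Row 2, column 5: row 2 has {5, 4, 6} and column 5 has {4, 3, 1, 6}, leaving only 2.
Row 2, column 6: row 2 has {2, 5, 4, 6} and column 6 has {2, 4, 1, 6}, leaving only 3.
Row 2, column 2: row 2 has {2, 5, 4, 3, 6} and column 2 has {2, 5, 4, 6}, leaving only 1.
So row 2 reads: 6 1 4 5 2 3.

6 1 4 5 2 3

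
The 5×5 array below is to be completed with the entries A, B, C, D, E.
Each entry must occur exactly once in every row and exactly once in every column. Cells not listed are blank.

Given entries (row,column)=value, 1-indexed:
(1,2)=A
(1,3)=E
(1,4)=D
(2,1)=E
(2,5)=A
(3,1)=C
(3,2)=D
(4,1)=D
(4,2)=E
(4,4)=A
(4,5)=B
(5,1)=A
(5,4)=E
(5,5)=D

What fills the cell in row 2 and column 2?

B

Row 1, column 1: row 1 has {A, D, E} and column 1 has {A, C, D, E}, leaving only B.
Row 1, column 5: row 1 has {A, B, D, E} and column 5 has {A, B, D}, leaving only C.
Row 3, column 4: row 3 has {C, D} and column 4 has {A, D, E}, leaving only B.
Row 2, column 4: row 2 has {A, E} and column 4 has {A, B, D, E}, leaving only C.
Row 2 already has {A, C, E} and column 2 already has {A, D, E}, so row 2, column 2 must be B.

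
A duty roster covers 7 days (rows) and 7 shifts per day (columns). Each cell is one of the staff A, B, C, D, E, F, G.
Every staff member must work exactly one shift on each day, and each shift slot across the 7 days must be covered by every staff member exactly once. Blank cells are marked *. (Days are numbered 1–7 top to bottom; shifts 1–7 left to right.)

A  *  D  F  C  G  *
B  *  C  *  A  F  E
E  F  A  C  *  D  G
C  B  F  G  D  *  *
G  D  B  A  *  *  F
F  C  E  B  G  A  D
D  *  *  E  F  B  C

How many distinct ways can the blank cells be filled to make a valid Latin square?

Day 1, shift 2: eliminating its day and shift leaves {E}.
Day 1, shift 7: eliminating its day and shift leaves {B}.
Day 2, shift 2: eliminating its day and shift leaves {G}.
Day 2, shift 4: eliminating its day and shift leaves {D}.
Day 3, shift 5: eliminating its day and shift leaves {B}.
Day 4, shift 6: eliminating its day and shift leaves {E}.
Day 4, shift 7: eliminating its day and shift leaves {A}.
Day 5, shift 5: eliminating its day and shift leaves {E}.
Day 5, shift 6: eliminating its day and shift leaves {C, E}.
Day 7, shift 2: eliminating its day and shift leaves {A, G}.
Day 7, shift 3: eliminating its day and shift leaves {G}.
Only one assignment across all blanks avoids any day or shift repeat, giving 1 completion.

1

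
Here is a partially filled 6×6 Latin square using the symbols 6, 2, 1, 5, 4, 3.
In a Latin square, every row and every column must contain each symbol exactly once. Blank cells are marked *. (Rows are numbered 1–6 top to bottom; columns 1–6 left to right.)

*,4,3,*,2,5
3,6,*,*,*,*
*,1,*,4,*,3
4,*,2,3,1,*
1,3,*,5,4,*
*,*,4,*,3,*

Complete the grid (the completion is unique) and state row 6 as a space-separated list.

5 2 4 6 3 1

Row 1, column 1: row 1 has {2, 5, 4, 3} and column 1 has {1, 4, 3}, leaving only 6.
Row 1, column 4: row 1 has {6, 2, 5, 4, 3} and column 4 has {5, 4, 3}, leaving only 1.
Row 2, column 4: row 2 has {6, 3} and column 4 has {1, 5, 4, 3}, leaving only 2.
Row 6, column 4: row 6 has {4, 3} and column 4 has {2, 1, 5, 4, 3}, leaving only 6.
Row 2, column 5: row 2 has {6, 2, 3} and column 5 has {2, 1, 4, 3}, leaving only 5.
Row 2, column 3: row 2 has {6, 2, 5, 3} and column 3 has {2, 4, 3}, leaving only 1.
Row 2, column 6: row 2 has {6, 2, 1, 5, 3} and column 6 has {5, 3}, leaving only 4.
Row 3, column 5: row 3 has {1, 4, 3} and column 5 has {2, 1, 5, 4, 3}, leaving only 6.
Row 3, column 3: row 3 has {6, 1, 4, 3} and column 3 has {2, 1, 4, 3}, leaving only 5.
Row 3, column 1: row 3 has {6, 1, 5, 4, 3} and column 1 has {6, 1, 4, 3}, leaving only 2.
Row 6, column 1: row 6 has {6, 4, 3} and column 1 has {6, 2, 1, 4, 3}, leaving only 5.
Row 6, column 2: row 6 has {6, 5, 4, 3} and column 2 has {6, 1, 4, 3}, leaving only 2.
Row 6, column 6: row 6 has {6, 2, 5, 4, 3} and column 6 has {5, 4, 3}, leaving only 1.
So row 6 reads: 5 2 4 6 3 1.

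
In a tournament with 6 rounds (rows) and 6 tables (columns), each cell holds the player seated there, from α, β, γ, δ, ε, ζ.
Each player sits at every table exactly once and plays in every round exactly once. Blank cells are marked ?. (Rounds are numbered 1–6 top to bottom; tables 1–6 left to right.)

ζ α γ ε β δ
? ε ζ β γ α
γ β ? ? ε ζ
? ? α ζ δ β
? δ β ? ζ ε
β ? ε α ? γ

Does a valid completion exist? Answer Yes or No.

Round 6, table 5: round 6 together with table 5 already contain {α, β, γ, δ, ε, ζ} — every symbol — so nothing can go there. The grid has no valid completion.

No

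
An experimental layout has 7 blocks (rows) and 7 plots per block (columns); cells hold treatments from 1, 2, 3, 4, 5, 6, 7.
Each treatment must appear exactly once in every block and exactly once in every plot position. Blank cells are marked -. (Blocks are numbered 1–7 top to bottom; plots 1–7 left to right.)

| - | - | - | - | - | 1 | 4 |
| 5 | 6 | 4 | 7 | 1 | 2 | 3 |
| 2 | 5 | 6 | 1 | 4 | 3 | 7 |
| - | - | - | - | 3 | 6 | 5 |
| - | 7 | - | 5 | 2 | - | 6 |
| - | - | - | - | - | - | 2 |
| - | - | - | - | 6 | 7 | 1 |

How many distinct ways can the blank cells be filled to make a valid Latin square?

Block 1, plot 1: eliminating its block and plot leaves {3, 6, 7}.
Block 1, plot 2: eliminating its block and plot leaves {2, 3}.
Block 1, plot 3: eliminating its block and plot leaves {2, 3, 5, 7}.
Block 1, plot 4: eliminating its block and plot leaves {2, 3, 6}.
Block 1, plot 5: eliminating its block and plot leaves {5, 7}.
Block 4, plot 1: eliminating its block and plot leaves {1, 4, 7}.
Block 4, plot 2: eliminating its block and plot leaves {1, 2, 4}.
Block 4, plot 3: eliminating its block and plot leaves {1, 2, 7}.
Block 4, plot 4: eliminating its block and plot leaves {2, 4}.
Block 5, plot 1: eliminating its block and plot leaves {1, 3, 4}.
Block 5, plot 3: eliminating its block and plot leaves {1, 3}.
Block 5, plot 6: eliminating its block and plot leaves {4}.
Block 6, plot 1: eliminating its block and plot leaves {1, 3, 4, 6, 7}.
Block 6, plot 2: eliminating its block and plot leaves {1, 3, 4}.
Block 6, plot 3: eliminating its block and plot leaves {1, 3, 5, 7}.
Block 6, plot 4: eliminating its block and plot leaves {3, 4, 6}.
Block 6, plot 5: eliminating its block and plot leaves {5, 7}.
Block 6, plot 6: eliminating its block and plot leaves {4, 5}.
Block 7, plot 1: eliminating its block and plot leaves {3, 4}.
Block 7, plot 2: eliminating its block and plot leaves {2, 3, 4}.
Block 7, plot 3: eliminating its block and plot leaves {2, 3, 5}.
Block 7, plot 4: eliminating its block and plot leaves {2, 3, 4}.
Enumerating the assignments across these blanks that avoid any block or plot repeat gives 8 completions.

8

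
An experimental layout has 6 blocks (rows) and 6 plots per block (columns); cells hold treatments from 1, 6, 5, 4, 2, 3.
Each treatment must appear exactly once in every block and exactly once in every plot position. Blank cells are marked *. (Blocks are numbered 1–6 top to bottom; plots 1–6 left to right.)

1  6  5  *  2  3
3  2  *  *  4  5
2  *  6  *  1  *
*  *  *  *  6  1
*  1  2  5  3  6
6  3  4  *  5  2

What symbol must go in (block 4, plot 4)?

2

Block 1, plot 4: block 1 has {1, 6, 5, 2, 3} and plot 4 has {5}, leaving only 4.
Block 2, plot 3: block 2 has {5, 4, 2, 3} and plot 3 has {6, 5, 4, 2}, leaving only 1.
Block 2, plot 4: block 2 has {1, 5, 4, 2, 3} and plot 4 has {5, 4}, leaving only 6.
Block 3, plot 4: block 3 has {1, 6, 2} and plot 4 has {6, 5, 4}, leaving only 3.
Block 4 already has {1, 6} and plot 4 already has {6, 5, 4, 3}, so block 4, plot 4 must be 2.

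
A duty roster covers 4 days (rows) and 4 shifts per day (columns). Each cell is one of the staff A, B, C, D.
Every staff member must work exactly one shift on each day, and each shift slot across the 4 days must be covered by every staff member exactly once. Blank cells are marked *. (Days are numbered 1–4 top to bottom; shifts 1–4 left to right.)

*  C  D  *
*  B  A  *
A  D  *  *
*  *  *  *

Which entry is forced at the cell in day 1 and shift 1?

Day 1 already has {C, D} and shift 1 already has {A}, so day 1, shift 1 must be B.

B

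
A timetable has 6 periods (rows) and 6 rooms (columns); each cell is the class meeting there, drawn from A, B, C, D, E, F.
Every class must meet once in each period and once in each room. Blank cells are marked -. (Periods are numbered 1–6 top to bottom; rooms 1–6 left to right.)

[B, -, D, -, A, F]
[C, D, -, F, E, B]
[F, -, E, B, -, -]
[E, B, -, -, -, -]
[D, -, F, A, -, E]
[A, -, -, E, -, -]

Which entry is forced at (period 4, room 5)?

F

Period 1, room 4: period 1 has {A, B, D, F} and room 4 has {A, B, E, F}, leaving only C.
Period 1, room 2: period 1 has {A, B, C, D, F} and room 2 has {B, D}, leaving only E.
Period 2, room 3: period 2 has {B, C, D, E, F} and room 3 has {D, E, F}, leaving only A.
Period 4, room 3: period 4 has {B, E} and room 3 has {A, D, E, F}, leaving only C.
Period 4, room 4: period 4 has {B, C, E} and room 4 has {A, B, C, E, F}, leaving only D.
Period 4 already has {B, C, D, E} and room 5 already has {A, E}, so period 4, room 5 must be F.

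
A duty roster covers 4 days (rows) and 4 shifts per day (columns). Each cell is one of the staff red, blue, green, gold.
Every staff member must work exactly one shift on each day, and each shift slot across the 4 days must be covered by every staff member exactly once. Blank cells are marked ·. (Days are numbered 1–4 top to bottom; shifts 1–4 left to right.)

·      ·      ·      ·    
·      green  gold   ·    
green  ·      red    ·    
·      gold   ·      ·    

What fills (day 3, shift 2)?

Day 3 already has {red, green} and shift 2 already has {green, gold}, so day 3, shift 2 must be blue.

blue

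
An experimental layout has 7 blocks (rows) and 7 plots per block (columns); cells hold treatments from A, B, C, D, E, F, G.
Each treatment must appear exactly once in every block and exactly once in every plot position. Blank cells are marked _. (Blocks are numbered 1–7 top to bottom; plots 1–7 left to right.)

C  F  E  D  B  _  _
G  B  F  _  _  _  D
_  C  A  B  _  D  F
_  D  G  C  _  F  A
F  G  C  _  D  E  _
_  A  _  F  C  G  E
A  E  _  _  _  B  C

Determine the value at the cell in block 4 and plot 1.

Block 1, plot 6: block 1 has {B, C, D, E, F} and plot 6 has {B, D, E, F, G}, leaving only A.
Block 1, plot 7: block 1 has {A, B, C, D, E, F} and plot 7 has {A, C, D, E, F}, leaving only G.
Block 2, plot 6: block 2 has {B, D, F, G} and plot 6 has {A, B, D, E, F, G}, leaving only C.
Block 3, plot 1: block 3 has {A, B, C, D, F} and plot 1 has {A, C, F, G}, leaving only E.
Block 4 already has {A, C, D, F, G} and plot 1 already has {A, C, E, F, G}, so block 4, plot 1 must be B.

B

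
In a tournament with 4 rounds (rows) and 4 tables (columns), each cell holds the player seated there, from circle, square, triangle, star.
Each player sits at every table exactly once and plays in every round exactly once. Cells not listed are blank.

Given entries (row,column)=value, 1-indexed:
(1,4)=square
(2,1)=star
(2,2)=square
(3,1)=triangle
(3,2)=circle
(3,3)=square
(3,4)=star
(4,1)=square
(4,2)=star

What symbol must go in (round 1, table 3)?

Round 1, table 1: round 1 has {square} and table 1 has {square, triangle, star}, leaving only circle.
Round 1, table 2: round 1 has {circle, square} and table 2 has {circle, square, star}, leaving only triangle.
Round 1 already has {circle, square, triangle} and table 3 already has {square}, so round 1, table 3 must be star.

star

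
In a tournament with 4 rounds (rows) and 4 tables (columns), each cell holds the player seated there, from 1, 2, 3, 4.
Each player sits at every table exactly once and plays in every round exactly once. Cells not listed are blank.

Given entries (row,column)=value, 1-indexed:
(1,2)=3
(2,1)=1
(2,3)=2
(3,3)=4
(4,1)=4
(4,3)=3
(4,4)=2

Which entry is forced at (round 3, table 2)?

Round 1, table 1: round 1 has {3} and table 1 has {1, 4}, leaving only 2.
Round 1, table 3: round 1 has {2, 3} and table 3 has {2, 3, 4}, leaving only 1.
Round 1, table 4: round 1 has {1, 2, 3} and table 4 has {2}, leaving only 4.
Round 2, table 2: round 2 has {1, 2} and table 2 has {3}, leaving only 4.
Round 2, table 4: round 2 has {1, 2, 4} and table 4 has {2, 4}, leaving only 3.
Round 3, table 1: round 3 has {4} and table 1 has {1, 2, 4}, leaving only 3.
Round 3, table 4: round 3 has {3, 4} and table 4 has {2, 3, 4}, leaving only 1.
Round 3 already has {1, 3, 4} and table 2 already has {3, 4}, so round 3, table 2 must be 2.

2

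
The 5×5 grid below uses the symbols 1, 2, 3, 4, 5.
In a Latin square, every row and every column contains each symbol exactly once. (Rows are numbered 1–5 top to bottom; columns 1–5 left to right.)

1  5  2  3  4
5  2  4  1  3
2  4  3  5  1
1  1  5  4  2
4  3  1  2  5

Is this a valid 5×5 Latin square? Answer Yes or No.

No

Column 1 contains 1 twice (at rows 1 and 4), so it is not a permutation.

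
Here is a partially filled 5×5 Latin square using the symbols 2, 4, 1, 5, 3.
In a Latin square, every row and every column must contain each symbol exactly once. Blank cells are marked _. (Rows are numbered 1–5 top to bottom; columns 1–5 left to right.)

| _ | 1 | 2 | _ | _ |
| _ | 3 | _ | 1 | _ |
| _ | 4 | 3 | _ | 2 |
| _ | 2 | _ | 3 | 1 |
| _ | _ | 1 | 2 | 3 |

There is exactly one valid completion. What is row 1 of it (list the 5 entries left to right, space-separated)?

3 1 2 4 5

Row 3, column 4: row 3 has {2, 4, 3} and column 4 has {2, 1, 3}, leaving only 5.
Row 1, column 4: row 1 has {2, 1} and column 4 has {2, 1, 5, 3}, leaving only 4.
Row 1, column 5: row 1 has {2, 4, 1} and column 5 has {2, 1, 3}, leaving only 5.
Row 1, column 1: row 1 has {2, 4, 1, 5} and column 1 has {}, leaving only 3.
So row 1 reads: 3 1 2 4 5.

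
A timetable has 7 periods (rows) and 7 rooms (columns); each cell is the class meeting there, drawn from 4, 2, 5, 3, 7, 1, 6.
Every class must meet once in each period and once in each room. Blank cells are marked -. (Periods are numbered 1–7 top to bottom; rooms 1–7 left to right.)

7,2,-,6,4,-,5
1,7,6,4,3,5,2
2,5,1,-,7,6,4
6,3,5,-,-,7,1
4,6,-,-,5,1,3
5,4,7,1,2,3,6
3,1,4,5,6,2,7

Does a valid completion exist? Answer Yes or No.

No

Period 1, room 6: period 1 together with room 6 already contain {4, 2, 5, 3, 7, 1, 6} — every symbol — so nothing can go there. The grid has no valid completion.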